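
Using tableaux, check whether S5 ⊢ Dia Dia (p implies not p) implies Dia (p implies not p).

Tableau for the negation not (Dia Dia (p implies not p) implies Dia (p implies not p)):
1. not (Dia Dia (p implies not p) implies Dia (p implies not p)), w0
2. Dia Dia (p implies not p), w0
3. not Dia (p implies not p), w0
4. not (p implies not p), w0
5. p, w0
6. Dia (p implies not p), w1
7. not (p implies not p), w1
8. p, w1
9. p implies not p, w2
10. not (p implies not p), w2
11. p, w2
12. not p, w2
Accessibility: w0Rw0, w0Rw1, w0Rw2, w1Rw0, w1Rw1, w1Rw2, w2Rw0, w2Rw1, w2Rw2
Branch closes: p and not p both at w2.
Every branch of the negation's tableau closes; the branch above is one of them.

Valid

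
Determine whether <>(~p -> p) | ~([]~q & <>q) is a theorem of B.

Valid in B

Tableau for the negation ~(<>(~p -> p) | ~([]~q & <>q)):
1. ~(<>(~p -> p) | ~([]~q & <>q)), u
2. ~<>(~p -> p), u   [~|-rule on 1]
3. []~q & <>q, u   [~|-rule on 1]
4. []~q, u   [&-rule on 3]
5. <>q, u   [&-rule on 3]
6. ~(~p -> p), u   [~<>-rule on 2 via uRu]
7. ~p, u   [~->-rule on 6]
8. ~q, u   [[]-rule on 4 via uRu]
9. q, v   [<>-rule on 5: fresh world v, uRv]
10. ~(~p -> p), v   [~<>-rule on 2 via uRv]
11. ~p, v   [~->-rule on 10]
12. ~q, v   [[]-rule on 4 via uRv]
Accessibility: uRu, uRv, vRu, vRv
Branch closes: q and ~q both at v.
All branches of the negation close; one closing branch shown above.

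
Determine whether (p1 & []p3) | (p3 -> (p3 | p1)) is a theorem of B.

Tableau for the negation ~((p1 & []p3) | (p3 -> (p3 | p1))):
1. ~((p1 & []p3) | (p3 -> (p3 | p1))), u
2. ~(p1 & []p3), u
3. ~(p3 -> (p3 | p1)), u
4. p3, u
5. ~(p3 | p1), u
6. ~p3, u
7. ~p1, u
Accessibility: uRu
Branch closes: p3 and ~p3 both at u.
Every branch of the negation's tableau closes; the branch above is one of them.

Valid in B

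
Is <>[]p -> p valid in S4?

Tableau for the negation ~(<>[]p -> p):
1. ~(<>[]p -> p), 0
2. <>[]p, 0
3. ~p, 0
4. []p, 1
5. p, 1
Accessibility: 0R0, 0R1, 1R1
The negation has an open branch (countermodel exists).

No, not valid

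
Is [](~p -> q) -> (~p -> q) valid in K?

No, not valid

Tableau for the negation ~([](~p -> q) -> (~p -> q)):
1. ~([](~p -> q) -> (~p -> q)), 0
2. [](~p -> q), 0   [~->-rule on 1]
3. ~(~p -> q), 0   [~->-rule on 1]
4. ~p, 0   [~->-rule on 3]
5. ~q, 0   [~->-rule on 3]
The negation has an open branch (countermodel exists).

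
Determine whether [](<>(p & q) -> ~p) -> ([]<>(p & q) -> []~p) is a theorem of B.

Tableau for the negation ~([](<>(p & q) -> ~p) -> ([]<>(p & q) -> []~p)):
1. ~([](<>(p & q) -> ~p) -> ([]<>(p & q) -> []~p)), 0
2. [](<>(p & q) -> ~p), 0
3. ~([]<>(p & q) -> []~p), 0
4. []<>(p & q), 0
5. ~[]~p, 0
6. <>(p & q) -> ~p, 0
7. <>(p & q), 0
8. ~p, 0
9. p, 1
10. <>(p & q) -> ~p, 1
11. <>(p & q), 1
12. ~<>(p & q), 1
13. ~(p & q), 0
14. ~(p & q), 1
15. ~q, 0
16. ~q, 1
17. p & q, 2
18. p, 2
19. q, 2
20. <>(p & q) -> ~p, 2
21. <>(p & q), 2
22. ~<>(p & q), 2
23. ~(p & q), 2
24. ~q, 2
Accessibility: 0R0, 0R1, 0R2, 1R0, 1R1, 2R0, 2R2
Branch closes: q and ~q both at 2.
Every branch of the negation's tableau closes; the branch above is one of them.

Valid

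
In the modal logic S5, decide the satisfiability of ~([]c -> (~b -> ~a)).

1. ~([]c -> (~b -> ~a)), w0
2. []c, w0
3. ~(~b -> ~a), w0
4. ~b, w0
5. a, w0
6. c, w0
Accessibility: w0Rw0

Satisfiable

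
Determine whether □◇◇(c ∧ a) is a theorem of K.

Tableau for the negation ¬□◇◇(c ∧ a):
1. ¬□◇◇(c ∧ a), u
2. ¬◇◇(c ∧ a), v   [¬□-rule on 1: fresh world v, uRv]
Accessibility: uRv
The negation has an open branch (countermodel exists).

Invalid (countermodel exists)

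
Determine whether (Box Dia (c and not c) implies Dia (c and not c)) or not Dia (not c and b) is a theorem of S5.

Tableau for the negation not ((Box Dia (c and not c) implies Dia (c and not c)) or not Dia (not c and b)):
1. not ((Box Dia (c and not c) implies Dia (c and not c)) or not Dia (not c and b)), u
2. not (Box Dia (c and not c) implies Dia (c and not c)), u
3. Dia (not c and b), u
4. Box Dia (c and not c), u
5. not Dia (c and not c), u
6. Dia (c and not c), u
7. not (c and not c), u
8. c, u
9. not c and b, v
10. not c, v
11. b, v
12. Dia (c and not c), v
13. not (c and not c), v
14. c and not c, w
15. c, w
16. not c, w
Accessibility: uRu, uRv, uRw, vRu, vRv, vRw, wRu, wRv, wRw
Branch closes: c and not c both at w.
All branches of the negation close; one closing branch shown above.

Valid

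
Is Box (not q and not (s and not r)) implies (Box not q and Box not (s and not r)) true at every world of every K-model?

Valid

Tableau for the negation not (Box (not q and not (s and not r)) implies (Box not q and Box not (s and not r))):
1. not (Box (not q and not (s and not r)) implies (Box not q and Box not (s and not r))), 0
2. Box (not q and not (s and not r)), 0   [neg-implies-rule on 1]
3. not (Box not q and Box not (s and not r)), 0   [neg-implies-rule on 1]
4. not Box not (s and not r), 0   [neg-and-rule on 3 (branches; this branch)]
5. s and not r, 1   [neg-Box-rule on 4: fresh world 1, 0R1]
6. s, 1   [and-rule on 5]
7. not r, 1   [and-rule on 5]
8. not q and not (s and not r), 1   [Box-rule on 2 via 0R1]
9. not q, 1   [and-rule on 8]
10. not (s and not r), 1   [and-rule on 8]
11. r, 1   [neg-and-rule on 10 (branches; this branch)]
Accessibility: 0R1
Branch closes: r and not r both at 1.
Every branch of the negation's tableau closes; the branch above is one of them.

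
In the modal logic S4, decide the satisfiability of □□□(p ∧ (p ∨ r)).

Satisfiable (open branch found)

1. □□□(p ∧ (p ∨ r)), w0
2. □□(p ∧ (p ∨ r)), w0
3. □(p ∧ (p ∨ r)), w0
4. p ∧ (p ∨ r), w0
5. p, w0
6. p ∨ r, w0
7. r, w0
Accessibility: w0Rw0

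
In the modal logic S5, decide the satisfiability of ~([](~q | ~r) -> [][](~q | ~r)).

1. ~([](~q | ~r) -> [][](~q | ~r)), u
2. [](~q | ~r), u   [~->-rule on 1]
3. ~[][](~q | ~r), u   [~->-rule on 1]
4. ~q | ~r, u   [[]-rule on 2 via uRu]
5. ~r, u   [|-rule on 4 (branches; this branch)]
6. ~[](~q | ~r), v   [~[]-rule on 3: fresh world v, uRv]
7. ~q | ~r, v   [[]-rule on 2 via uRv]
8. ~r, v   [|-rule on 7 (branches; this branch)]
9. ~(~q | ~r), w   [~[]-rule on 6: fresh world w, vRw]
10. q, w   [~|-rule on 9]
11. r, w   [~|-rule on 9]
12. ~q | ~r, w   [[]-rule on 2 via uRw]
13. ~r, w   [|-rule on 12 (branches; this branch)]
Accessibility: uRu, uRv, uRw, vRu, vRv, vRw, wRu, wRv, wRw
Branch closes: r and ~r both at w.
(One branch shown.) All branches close.

Unsatisfiable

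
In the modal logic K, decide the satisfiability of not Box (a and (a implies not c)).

1. not Box (a and (a implies not c)), u
2. not (a and (a implies not c)), v   [neg-Box-rule on 1: fresh world v, uRv]
3. not (a implies not c), v   [neg-and-rule on 2 (branches; this branch)]
4. a, v   [neg-implies-rule on 3]
5. c, v   [neg-implies-rule on 3]
Accessibility: uRv

Satisfiable (open branch found)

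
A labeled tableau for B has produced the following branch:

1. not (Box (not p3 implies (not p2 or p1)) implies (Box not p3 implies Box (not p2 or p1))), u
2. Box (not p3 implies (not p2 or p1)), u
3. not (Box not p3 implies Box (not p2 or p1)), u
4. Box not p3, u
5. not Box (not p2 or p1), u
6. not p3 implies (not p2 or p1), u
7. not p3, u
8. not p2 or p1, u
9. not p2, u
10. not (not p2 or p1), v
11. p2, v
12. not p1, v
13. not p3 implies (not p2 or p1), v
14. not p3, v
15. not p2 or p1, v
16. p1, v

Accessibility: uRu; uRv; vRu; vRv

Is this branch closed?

Yes, closed

Both p1 and not p1 appear at v.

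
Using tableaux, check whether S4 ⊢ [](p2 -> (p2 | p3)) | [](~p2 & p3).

Yes, valid

Tableau for the negation ~([](p2 -> (p2 | p3)) | [](~p2 & p3)):
1. ~([](p2 -> (p2 | p3)) | [](~p2 & p3)), u
2. ~[](p2 -> (p2 | p3)), u
3. ~[](~p2 & p3), u
4. ~(p2 -> (p2 | p3)), v
5. p2, v
6. ~(p2 | p3), v
7. ~p2, v
8. ~p3, v
Accessibility: uRu, uRv, vRv
Branch closes: p2 and ~p2 both at v.
Every branch of the negation's tableau closes; the branch above is one of them.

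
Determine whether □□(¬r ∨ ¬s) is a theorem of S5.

No, not valid

Tableau for the negation ¬□□(¬r ∨ ¬s):
1. ¬□□(¬r ∨ ¬s), 0
2. ¬□(¬r ∨ ¬s), 1
3. ¬(¬r ∨ ¬s), 2
4. r, 2
5. s, 2
Accessibility: 0R0, 0R1, 0R2, 1R0, 1R1, 1R2, 2R0, 2R1, 2R2
The negation has an open branch (countermodel exists).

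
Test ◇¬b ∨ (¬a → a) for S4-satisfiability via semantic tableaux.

Yes, satisfiable

1. ◇¬b ∨ (¬a → a), 0
2. ¬a → a, 0
3. a, 0
Accessibility: 0R0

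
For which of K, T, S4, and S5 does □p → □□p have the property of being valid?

S4-tableau for the negation ¬(□p → □□p):
1. ¬(□p → □□p), w0
2. □p, w0
3. ¬□□p, w0
4. p, w0
5. ¬□p, w1
6. p, w1
7. ¬p, w2
8. p, w2
Accessibility: w0Rw0, w0Rw1, w0Rw2, w1Rw1, w1Rw2, w2Rw2
Branch closes: p and ¬p both at w2.
Every branch closes (one shown): valid in S4, hence also in S5 (every theorem of S4 is a theorem of S5).
T-tableau for the negation ¬(□p → □□p):
1. ¬(□p → □□p), w0
2. □p, w0
3. ¬□□p, w0
4. p, w0
5. ¬□p, w1
6. p, w1
7. ¬p, w2
Accessibility: w0Rw0, w0Rw1, w1Rw1, w1Rw2, w2Rw2
Complete open branch: countermodel on a T-frame, so not valid in T, nor in K (the same frame is also a K-frame).

S4, S5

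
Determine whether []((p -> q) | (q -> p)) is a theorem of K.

Tableau for the negation ~[]((p -> q) | (q -> p)):
1. ~[]((p -> q) | (q -> p)), 0
2. ~((p -> q) | (q -> p)), 1
3. ~(p -> q), 1
4. ~(q -> p), 1
5. p, 1
6. ~q, 1
7. q, 1
8. ~p, 1
Accessibility: 0R1
Branch closes: q and ~q both at 1.
Every branch of the negation's tableau closes; the branch above is one of them.

Yes, valid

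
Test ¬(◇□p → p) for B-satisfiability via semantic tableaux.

1. ¬(◇□p → p), w0
2. ◇□p, w0   [¬→-rule on 1]
3. ¬p, w0   [¬→-rule on 1]
4. □p, w1   [◇-rule on 2: fresh world w1, w0Rw1]
5. p, w0   [□-rule on 4 via w1Rw0]
Accessibility: w0Rw0, w0Rw1, w1Rw0, w1Rw1
Branch closes: p and ¬p both at w0.
(One branch shown.) All branches close.

No, unsatisfiable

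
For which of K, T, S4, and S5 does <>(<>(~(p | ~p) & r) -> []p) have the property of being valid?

T, S4, S5

K-tableau for the negation ~<>(<>(~(p | ~p) & r) -> []p):
1. ~<>(<>(~(p | ~p) & r) -> []p), 0
Complete open branch: countermodel on a K-frame, so not valid in K.
T-tableau for the negation ~<>(<>(~(p | ~p) & r) -> []p):
1. ~<>(<>(~(p | ~p) & r) -> []p), 0
2. ~(<>(~(p | ~p) & r) -> []p), 0
3. <>(~(p | ~p) & r), 0
4. ~[]p, 0
5. ~(p | ~p) & r, 1
6. ~(p | ~p), 1
7. r, 1
8. ~p, 1
9. p, 1
Accessibility: 0R0, 0R1, 1R1
Branch closes: p and ~p both at 1.
Every branch closes (one shown): valid in T, hence also in S4, S5 (every theorem of T is a theorem of S4 and S5).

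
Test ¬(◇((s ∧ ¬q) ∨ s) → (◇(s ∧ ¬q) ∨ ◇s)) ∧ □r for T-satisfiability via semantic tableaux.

Unsatisfiable

1. ¬(◇((s ∧ ¬q) ∨ s) → (◇(s ∧ ¬q) ∨ ◇s)) ∧ □r, u
2. ¬(◇((s ∧ ¬q) ∨ s) → (◇(s ∧ ¬q) ∨ ◇s)), u   [∧-rule on 1]
3. □r, u   [∧-rule on 1]
4. ◇((s ∧ ¬q) ∨ s), u   [¬→-rule on 2]
5. ¬(◇(s ∧ ¬q) ∨ ◇s), u   [¬→-rule on 2]
6. ¬◇(s ∧ ¬q), u   [¬∨-rule on 5]
7. ¬◇s, u   [¬∨-rule on 5]
8. r, u   [□-rule on 3 via uRu]
9. ¬(s ∧ ¬q), u   [¬◇-rule on 6 via uRu]
10. ¬s, u   [¬◇-rule on 7 via uRu]
11. q, u   [¬∧-rule on 9 (branches; this branch)]
12. (s ∧ ¬q) ∨ s, v   [◇-rule on 4: fresh world v, uRv]
13. r, v   [□-rule on 3 via uRv]
14. ¬(s ∧ ¬q), v   [¬◇-rule on 6 via uRv]
15. ¬s, v   [¬◇-rule on 7 via uRv]
16. s ∧ ¬q, v   [∨-rule on 12 (branches; this branch)]
17. s, v   [∧-rule on 16]
18. ¬q, v   [∧-rule on 16]
Accessibility: uRu, uRv, vRv
Branch closes: s and ¬s both at v.
Every branch closes; the branch above is one of them.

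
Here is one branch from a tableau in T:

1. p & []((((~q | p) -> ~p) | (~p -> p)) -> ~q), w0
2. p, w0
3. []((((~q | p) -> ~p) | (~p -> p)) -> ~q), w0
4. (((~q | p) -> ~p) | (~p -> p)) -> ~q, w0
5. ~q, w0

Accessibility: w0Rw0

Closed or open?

No world carries both an atom and its negation.

Open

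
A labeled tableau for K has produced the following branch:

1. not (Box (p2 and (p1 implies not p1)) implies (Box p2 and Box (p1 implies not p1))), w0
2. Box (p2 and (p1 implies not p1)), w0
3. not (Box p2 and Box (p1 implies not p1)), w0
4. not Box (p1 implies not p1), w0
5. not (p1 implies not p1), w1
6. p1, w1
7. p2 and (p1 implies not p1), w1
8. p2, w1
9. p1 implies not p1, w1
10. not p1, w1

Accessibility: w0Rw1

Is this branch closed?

Closed

Both p1 and not p1 appear at w1.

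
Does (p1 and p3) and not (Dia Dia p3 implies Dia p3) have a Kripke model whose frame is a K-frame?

Satisfiable (open branch found)

1. (p1 and p3) and not (Dia Dia p3 implies Dia p3), w0
2. p1 and p3, w0   [and-rule on 1]
3. not (Dia Dia p3 implies Dia p3), w0   [and-rule on 1]
4. p1, w0   [and-rule on 2]
5. p3, w0   [and-rule on 2]
6. Dia Dia p3, w0   [neg-implies-rule on 3]
7. not Dia p3, w0   [neg-implies-rule on 3]
8. Dia p3, w1   [Dia-rule on 6: fresh world w1, w0Rw1]
9. not p3, w1   [neg-Dia-rule on 7 via w0Rw1]
10. p3, w2   [Dia-rule on 8: fresh world w2, w1Rw2]
Accessibility: w0Rw1, w1Rw2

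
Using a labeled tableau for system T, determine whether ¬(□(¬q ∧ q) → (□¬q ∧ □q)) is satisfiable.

1. ¬(□(¬q ∧ q) → (□¬q ∧ □q)), 0
2. □(¬q ∧ q), 0
3. ¬(□¬q ∧ □q), 0
4. ¬q ∧ q, 0
5. ¬q, 0
6. q, 0
Accessibility: 0R0
Branch closes: q and ¬q both at 0.
(One branch shown.) All branches close.

Unsatisfiable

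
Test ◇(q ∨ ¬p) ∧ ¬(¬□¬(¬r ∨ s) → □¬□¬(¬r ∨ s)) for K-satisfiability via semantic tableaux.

Satisfiable

1. ◇(q ∨ ¬p) ∧ ¬(¬□¬(¬r ∨ s) → □¬□¬(¬r ∨ s)), 0
2. ◇(q ∨ ¬p), 0   [∧-rule on 1]
3. ¬(¬□¬(¬r ∨ s) → □¬□¬(¬r ∨ s)), 0   [∧-rule on 1]
4. ¬□¬(¬r ∨ s), 0   [¬→-rule on 3]
5. ¬□¬□¬(¬r ∨ s), 0   [¬→-rule on 3]
6. q ∨ ¬p, 1   [◇-rule on 2: fresh world 1, 0R1]
7. ¬p, 1   [∨-rule on 6 (branches; this branch)]
8. ¬r ∨ s, 2   [¬□-rule on 4: fresh world 2, 0R2]
9. s, 2   [∨-rule on 8 (branches; this branch)]
10. □¬(¬r ∨ s), 3   [¬□-rule on 5: fresh world 3, 0R3]
Accessibility: 0R1, 0R2, 0R3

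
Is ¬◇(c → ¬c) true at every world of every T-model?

No, not valid

Tableau for the negation ◇(c → ¬c):
1. ◇(c → ¬c), w0
2. c → ¬c, w1
3. ¬c, w1
Accessibility: w0Rw0, w0Rw1, w1Rw1
The negation has an open branch (countermodel exists).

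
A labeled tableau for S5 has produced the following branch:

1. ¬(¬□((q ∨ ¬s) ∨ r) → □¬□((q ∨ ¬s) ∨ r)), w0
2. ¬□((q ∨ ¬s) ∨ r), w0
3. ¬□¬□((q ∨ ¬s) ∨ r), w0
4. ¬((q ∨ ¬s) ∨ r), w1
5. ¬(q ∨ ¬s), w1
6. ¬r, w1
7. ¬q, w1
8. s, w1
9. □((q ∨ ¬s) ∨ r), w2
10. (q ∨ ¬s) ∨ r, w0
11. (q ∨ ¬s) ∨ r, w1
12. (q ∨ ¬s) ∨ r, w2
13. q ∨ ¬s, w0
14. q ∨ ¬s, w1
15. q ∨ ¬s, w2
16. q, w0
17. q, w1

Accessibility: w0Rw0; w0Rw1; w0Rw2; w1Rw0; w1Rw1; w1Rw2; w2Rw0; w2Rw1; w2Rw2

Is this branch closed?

Yes, closed

Both q and ¬q appear at w1.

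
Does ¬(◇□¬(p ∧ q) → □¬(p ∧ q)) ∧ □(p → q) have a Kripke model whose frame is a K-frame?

Yes, satisfiable

1. ¬(◇□¬(p ∧ q) → □¬(p ∧ q)) ∧ □(p → q), w0
2. ¬(◇□¬(p ∧ q) → □¬(p ∧ q)), w0
3. □(p → q), w0
4. ◇□¬(p ∧ q), w0
5. ¬□¬(p ∧ q), w0
6. □¬(p ∧ q), w1
7. p → q, w1
8. q, w1
9. p ∧ q, w2
10. p, w2
11. q, w2
12. p → q, w2
Accessibility: w0Rw1, w0Rw2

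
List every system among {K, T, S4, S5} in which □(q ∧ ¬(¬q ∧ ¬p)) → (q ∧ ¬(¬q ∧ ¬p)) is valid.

T, S4, S5

T-tableau for the negation ¬(□(q ∧ ¬(¬q ∧ ¬p)) → (q ∧ ¬(¬q ∧ ¬p))):
1. ¬(□(q ∧ ¬(¬q ∧ ¬p)) → (q ∧ ¬(¬q ∧ ¬p))), u
2. □(q ∧ ¬(¬q ∧ ¬p)), u
3. ¬(q ∧ ¬(¬q ∧ ¬p)), u
4. q ∧ ¬(¬q ∧ ¬p), u
5. q, u
6. ¬(¬q ∧ ¬p), u
7. ¬q ∧ ¬p, u
8. ¬q, u
9. ¬p, u
Accessibility: uRu
Branch closes: q and ¬q both at u.
Every branch closes (one shown): valid in T, hence also in S4, S5 (every theorem of T is a theorem of S4 and S5).
K-tableau for the negation ¬(□(q ∧ ¬(¬q ∧ ¬p)) → (q ∧ ¬(¬q ∧ ¬p))):
1. ¬(□(q ∧ ¬(¬q ∧ ¬p)) → (q ∧ ¬(¬q ∧ ¬p))), u
2. □(q ∧ ¬(¬q ∧ ¬p)), u
3. ¬(q ∧ ¬(¬q ∧ ¬p)), u
4. ¬q ∧ ¬p, u
5. ¬q, u
6. ¬p, u
Complete open branch: countermodel on a K-frame, so not valid in K.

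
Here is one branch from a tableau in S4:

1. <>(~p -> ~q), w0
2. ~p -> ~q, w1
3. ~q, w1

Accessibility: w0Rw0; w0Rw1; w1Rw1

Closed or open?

No atom appears with both signs at the same world.

Not closed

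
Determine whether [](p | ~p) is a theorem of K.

Tableau for the negation ~[](p | ~p):
1. ~[](p | ~p), u
2. ~(p | ~p), v
3. ~p, v
4. p, v
Accessibility: uRv
Branch closes: p and ~p both at v.
All branches of the negation close; one closing branch shown above.

Valid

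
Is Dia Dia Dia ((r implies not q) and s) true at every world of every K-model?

Tableau for the negation not Dia Dia Dia ((r implies not q) and s):
1. not Dia Dia Dia ((r implies not q) and s), w0
The negation has an open branch (countermodel exists).

Not valid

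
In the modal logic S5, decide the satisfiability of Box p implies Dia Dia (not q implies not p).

1. Box p implies Dia Dia (not q implies not p), w0
2. Dia Dia (not q implies not p), w0   [implies-rule on 1 (branches; this branch)]
3. Dia (not q implies not p), w1   [Dia-rule on 2: fresh world w1, w0Rw1]
4. not q implies not p, w2   [Dia-rule on 3: fresh world w2, w1Rw2]
5. not p, w2   [implies-rule on 4 (branches; this branch)]
Accessibility: w0Rw0, w0Rw1, w0Rw2, w1Rw0, w1Rw1, w1Rw2, w2Rw0, w2Rw1, w2Rw2

Satisfiable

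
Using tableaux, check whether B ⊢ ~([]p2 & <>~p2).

Valid

Tableau for the negation []p2 & <>~p2:
1. []p2 & <>~p2, w0
2. []p2, w0   [&-rule on 1]
3. <>~p2, w0   [&-rule on 1]
4. p2, w0   [[]-rule on 2 via w0Rw0]
5. ~p2, w1   [<>-rule on 3: fresh world w1, w0Rw1]
6. p2, w1   [[]-rule on 2 via w0Rw1]
Accessibility: w0Rw0, w0Rw1, w1Rw0, w1Rw1
Branch closes: p2 and ~p2 both at w1.
All branches of the negation close; one closing branch shown above.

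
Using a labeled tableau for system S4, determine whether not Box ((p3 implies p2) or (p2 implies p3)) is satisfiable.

1. not Box ((p3 implies p2) or (p2 implies p3)), u
2. not ((p3 implies p2) or (p2 implies p3)), v
3. not (p3 implies p2), v
4. not (p2 implies p3), v
5. p3, v
6. not p2, v
7. p2, v
8. not p3, v
Accessibility: uRu, uRv, vRv
Branch closes: p2 and not p2 both at v.
(One branch shown.) All branches close.

No, unsatisfiable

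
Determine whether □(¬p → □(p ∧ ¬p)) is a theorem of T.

Tableau for the negation ¬□(¬p → □(p ∧ ¬p)):
1. ¬□(¬p → □(p ∧ ¬p)), w0
2. ¬(¬p → □(p ∧ ¬p)), w1
3. ¬p, w1
4. ¬□(p ∧ ¬p), w1
5. ¬(p ∧ ¬p), w2
6. p, w2
Accessibility: w0Rw0, w0Rw1, w1Rw1, w1Rw2, w2Rw2
The negation has an open branch (countermodel exists).

Not valid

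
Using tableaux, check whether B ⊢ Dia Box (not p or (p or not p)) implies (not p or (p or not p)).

Yes, valid

Tableau for the negation not (Dia Box (not p or (p or not p)) implies (not p or (p or not p))):
1. not (Dia Box (not p or (p or not p)) implies (not p or (p or not p))), u
2. Dia Box (not p or (p or not p)), u
3. not (not p or (p or not p)), u
4. p, u
5. not (p or not p), u
6. not p, u
Accessibility: uRu
Branch closes: p and not p both at u.
Every branch of the negation's tableau closes; the branch above is one of them.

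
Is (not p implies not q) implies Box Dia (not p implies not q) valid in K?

Tableau for the negation not ((not p implies not q) implies Box Dia (not p implies not q)):
1. not ((not p implies not q) implies Box Dia (not p implies not q)), 0
2. not p implies not q, 0
3. not Box Dia (not p implies not q), 0
4. not q, 0
5. not Dia (not p implies not q), 1
Accessibility: 0R1
The negation has an open branch (countermodel exists).

Not valid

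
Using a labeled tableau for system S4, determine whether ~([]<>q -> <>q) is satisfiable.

1. ~([]<>q -> <>q), w0
2. []<>q, w0   [~->-rule on 1]
3. ~<>q, w0   [~->-rule on 1]
4. <>q, w0   [[]-rule on 2 via w0Rw0]
5. ~q, w0   [~<>-rule on 3 via w0Rw0]
6. q, w1   [<>-rule on 4: fresh world w1, w0Rw1]
7. <>q, w1   [[]-rule on 2 via w0Rw1]
8. ~q, w1   [~<>-rule on 3 via w0Rw1]
Accessibility: w0Rw0, w0Rw1, w1Rw1
Branch closes: q and ~q both at w1.
(One branch shown.) All branches close.

Unsatisfiable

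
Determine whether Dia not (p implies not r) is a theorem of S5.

Invalid (countermodel exists)

Tableau for the negation not Dia not (p implies not r):
1. not Dia not (p implies not r), w0
2. p implies not r, w0   [neg-Dia-rule on 1 via w0Rw0]
3. not r, w0   [implies-rule on 2 (branches; this branch)]
Accessibility: w0Rw0
The negation has an open branch (countermodel exists).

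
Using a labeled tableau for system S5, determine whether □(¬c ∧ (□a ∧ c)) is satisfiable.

1. □(¬c ∧ (□a ∧ c)), w0
2. ¬c ∧ (□a ∧ c), w0   [□-rule on 1 via w0Rw0]
3. ¬c, w0   [∧-rule on 2]
4. □a ∧ c, w0   [∧-rule on 2]
5. □a, w0   [∧-rule on 4]
6. c, w0   [∧-rule on 4]
Accessibility: w0Rw0
Branch closes: c and ¬c both at w0.
(One branch shown.) All branches close.

Unsatisfiable (every branch closes)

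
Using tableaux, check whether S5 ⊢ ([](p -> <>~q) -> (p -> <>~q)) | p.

Tableau for the negation ~(([](p -> <>~q) -> (p -> <>~q)) | p):
1. ~(([](p -> <>~q) -> (p -> <>~q)) | p), u
2. ~([](p -> <>~q) -> (p -> <>~q)), u   [~|-rule on 1]
3. ~p, u   [~|-rule on 1]
4. [](p -> <>~q), u   [~->-rule on 2]
5. ~(p -> <>~q), u   [~->-rule on 2]
6. p, u   [~->-rule on 5]
7. ~<>~q, u   [~->-rule on 5]
Accessibility: uRu
Branch closes: p and ~p both at u.
All branches of the negation close; one closing branch shown above.

Valid in S5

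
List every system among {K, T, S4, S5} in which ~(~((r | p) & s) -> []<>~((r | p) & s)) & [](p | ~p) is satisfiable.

S4-tableau for the formula:
1. ~(~((r | p) & s) -> []<>~((r | p) & s)) & [](p | ~p), w0
2. ~(~((r | p) & s) -> []<>~((r | p) & s)), w0
3. [](p | ~p), w0
4. ~((r | p) & s), w0
5. ~[]<>~((r | p) & s), w0
6. p | ~p, w0
7. ~s, w0
8. ~p, w0
9. ~<>~((r | p) & s), w1
10. p | ~p, w1
11. (r | p) & s, w1
12. r | p, w1
13. s, w1
14. ~p, w1
15. r, w1
Accessibility: w0Rw0, w0Rw1, w1Rw1
Complete open branch: satisfiable in S4, hence also in K, T (this S4-model is also a K-model and a T-model).
S5-tableau for the formula:
1. ~(~((r | p) & s) -> []<>~((r | p) & s)) & [](p | ~p), w0
2. ~(~((r | p) & s) -> []<>~((r | p) & s)), w0
3. [](p | ~p), w0
4. ~((r | p) & s), w0
5. ~[]<>~((r | p) & s), w0
6. p | ~p, w0
7. ~(r | p), w0
8. ~r, w0
9. ~p, w0
10. ~<>~((r | p) & s), w1
11. p | ~p, w1
12. (r | p) & s, w0
13. r | p, w0
14. s, w0
15. (r | p) & s, w1
16. r | p, w1
17. s, w1
18. ~p, w1
19. p, w0
Accessibility: w0Rw0, w0Rw1, w1Rw0, w1Rw1
Branch closes: p and ~p both at w0.
Every branch closes (one shown): unsatisfiable in S5.

K, T, S4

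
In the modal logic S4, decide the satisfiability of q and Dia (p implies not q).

1. q and Dia (p implies not q), u
2. q, u
3. Dia (p implies not q), u
4. p implies not q, v
5. not q, v
Accessibility: uRu, uRv, vRv

Yes, satisfiable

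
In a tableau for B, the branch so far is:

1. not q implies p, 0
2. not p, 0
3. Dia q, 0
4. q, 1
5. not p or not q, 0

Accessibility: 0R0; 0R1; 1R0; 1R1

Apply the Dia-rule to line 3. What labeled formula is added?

a fresh world 2 with 0R2, and q at 2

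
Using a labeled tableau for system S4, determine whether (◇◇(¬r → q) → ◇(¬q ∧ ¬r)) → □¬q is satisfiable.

Yes, satisfiable

1. (◇◇(¬r → q) → ◇(¬q ∧ ¬r)) → □¬q, 0
2. □¬q, 0
3. ¬q, 0
Accessibility: 0R0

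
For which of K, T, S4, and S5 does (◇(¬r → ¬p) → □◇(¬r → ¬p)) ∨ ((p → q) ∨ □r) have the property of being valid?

S4-tableau for the negation ¬((◇(¬r → ¬p) → □◇(¬r → ¬p)) ∨ ((p → q) ∨ □r)):
1. ¬((◇(¬r → ¬p) → □◇(¬r → ¬p)) ∨ ((p → q) ∨ □r)), 0
2. ¬(◇(¬r → ¬p) → □◇(¬r → ¬p)), 0
3. ¬((p → q) ∨ □r), 0
4. ◇(¬r → ¬p), 0
5. ¬□◇(¬r → ¬p), 0
6. ¬(p → q), 0
7. ¬□r, 0
8. p, 0
9. ¬q, 0
10. ¬r → ¬p, 1
11. ¬p, 1
12. ¬◇(¬r → ¬p), 2
13. ¬(¬r → ¬p), 2
14. ¬r, 2
15. p, 2
16. ¬r, 3
Accessibility: 0R0, 0R1, 0R2, 0R3, 1R1, 2R2, 3R3
Complete open branch: countermodel on an S4-frame, so not valid in S4, nor in K, T (the same frame is also a K-frame and a T-frame).
S5-tableau for the negation ¬((◇(¬r → ¬p) → □◇(¬r → ¬p)) ∨ ((p → q) ∨ □r)):
1. ¬((◇(¬r → ¬p) → □◇(¬r → ¬p)) ∨ ((p → q) ∨ □r)), 0
2. ¬(◇(¬r → ¬p) → □◇(¬r → ¬p)), 0
3. ¬((p → q) ∨ □r), 0
4. ◇(¬r → ¬p), 0
5. ¬□◇(¬r → ¬p), 0
6. ¬(p → q), 0
7. ¬□r, 0
8. p, 0
9. ¬q, 0
10. ¬r → ¬p, 1
11. ¬p, 1
12. ¬◇(¬r → ¬p), 2
13. ¬(¬r → ¬p), 0
14. ¬r, 0
15. ¬(¬r → ¬p), 1
16. ¬r, 1
17. p, 1
Accessibility: 0R0, 0R1, 0R2, 1R0, 1R1, 1R2, 2R0, 2R1, 2R2
Branch closes: p and ¬p both at 1.
Every branch closes (one shown): valid in S5.

S5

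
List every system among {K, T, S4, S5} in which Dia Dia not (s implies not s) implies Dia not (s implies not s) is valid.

S4-tableau for the negation not (Dia Dia not (s implies not s) implies Dia not (s implies not s)):
1. not (Dia Dia not (s implies not s) implies Dia not (s implies not s)), w0
2. Dia Dia not (s implies not s), w0   [neg-implies-rule on 1]
3. not Dia not (s implies not s), w0   [neg-implies-rule on 1]
4. s implies not s, w0   [neg-Dia-rule on 3 via w0Rw0]
5. not s, w0   [implies-rule on 4 (branches; this branch)]
6. Dia not (s implies not s), w1   [Dia-rule on 2: fresh world w1, w0Rw1]
7. s implies not s, w1   [neg-Dia-rule on 3 via w0Rw1]
8. not s, w1   [implies-rule on 7 (branches; this branch)]
9. not (s implies not s), w2   [Dia-rule on 6: fresh world w2, w1Rw2]
10. s, w2   [neg-implies-rule on 9]
11. s implies not s, w2   [neg-Dia-rule on 3 via w0Rw2]
12. not s, w2   [implies-rule on 11 (branches; this branch)]
Accessibility: w0Rw0, w0Rw1, w0Rw2, w1Rw1, w1Rw2, w2Rw2
Branch closes: s and not s both at w2.
Every branch closes (one shown): valid in S4, hence also in S5 (every theorem of S4 is a theorem of S5).
T-tableau for the negation not (Dia Dia not (s implies not s) implies Dia not (s implies not s)):
1. not (Dia Dia not (s implies not s) implies Dia not (s implies not s)), w0
2. Dia Dia not (s implies not s), w0   [neg-implies-rule on 1]
3. not Dia not (s implies not s), w0   [neg-implies-rule on 1]
4. s implies not s, w0   [neg-Dia-rule on 3 via w0Rw0]
5. not s, w0   [implies-rule on 4 (branches; this branch)]
6. Dia not (s implies not s), w1   [Dia-rule on 2: fresh world w1, w0Rw1]
7. s implies not s, w1   [neg-Dia-rule on 3 via w0Rw1]
8. not s, w1   [implies-rule on 7 (branches; this branch)]
9. not (s implies not s), w2   [Dia-rule on 6: fresh world w2, w1Rw2]
10. s, w2   [neg-implies-rule on 9]
Accessibility: w0Rw0, w0Rw1, w1Rw1, w1Rw2, w2Rw2
Complete open branch: countermodel on a T-frame, so not valid in T, nor in K (the same frame is also a K-frame).

S4, S5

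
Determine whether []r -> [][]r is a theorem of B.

Tableau for the negation ~([]r -> [][]r):
1. ~([]r -> [][]r), u
2. []r, u
3. ~[][]r, u
4. r, u
5. ~[]r, v
6. r, v
7. ~r, w
Accessibility: uRu, uRv, vRu, vRv, vRw, wRv, wRw
The negation has an open branch (countermodel exists).

Invalid (countermodel exists)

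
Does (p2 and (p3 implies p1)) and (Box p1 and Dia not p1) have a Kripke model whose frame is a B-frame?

1. (p2 and (p3 implies p1)) and (Box p1 and Dia not p1), w0
2. p2 and (p3 implies p1), w0
3. Box p1 and Dia not p1, w0
4. p2, w0
5. p3 implies p1, w0
6. Box p1, w0
7. Dia not p1, w0
8. p1, w0
9. not p1, w1
10. p1, w1
Accessibility: w0Rw0, w0Rw1, w1Rw0, w1Rw1
Branch closes: p1 and not p1 both at w1.
(One branch shown.) All branches close.

Unsatisfiable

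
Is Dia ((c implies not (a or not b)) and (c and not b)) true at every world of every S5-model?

Tableau for the negation not Dia ((c implies not (a or not b)) and (c and not b)):
1. not Dia ((c implies not (a or not b)) and (c and not b)), u
2. not ((c implies not (a or not b)) and (c and not b)), u
3. not (c and not b), u
4. b, u
Accessibility: uRu
The negation has an open branch (countermodel exists).

Not valid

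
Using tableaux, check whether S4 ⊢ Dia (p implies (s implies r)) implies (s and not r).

Invalid (countermodel exists)

Tableau for the negation not (Dia (p implies (s implies r)) implies (s and not r)):
1. not (Dia (p implies (s implies r)) implies (s and not r)), w0
2. Dia (p implies (s implies r)), w0
3. not (s and not r), w0
4. r, w0
5. p implies (s implies r), w1
6. s implies r, w1
7. r, w1
Accessibility: w0Rw0, w0Rw1, w1Rw1
The negation has an open branch (countermodel exists).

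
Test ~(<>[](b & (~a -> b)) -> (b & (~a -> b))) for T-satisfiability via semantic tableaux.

1. ~(<>[](b & (~a -> b)) -> (b & (~a -> b))), u
2. <>[](b & (~a -> b)), u   [~->-rule on 1]
3. ~(b & (~a -> b)), u   [~->-rule on 1]
4. ~(~a -> b), u   [~&-rule on 3 (branches; this branch)]
5. ~a, u   [~->-rule on 4]
6. ~b, u   [~->-rule on 4]
7. [](b & (~a -> b)), v   [<>-rule on 2: fresh world v, uRv]
8. b & (~a -> b), v   [[]-rule on 7 via vRv]
9. b, v   [&-rule on 8]
10. ~a -> b, v   [&-rule on 8]
Accessibility: uRu, uRv, vRv

Yes, satisfiable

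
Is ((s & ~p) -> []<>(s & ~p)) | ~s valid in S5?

Tableau for the negation ~(((s & ~p) -> []<>(s & ~p)) | ~s):
1. ~(((s & ~p) -> []<>(s & ~p)) | ~s), u
2. ~((s & ~p) -> []<>(s & ~p)), u
3. s, u
4. s & ~p, u
5. ~[]<>(s & ~p), u
6. ~p, u
7. ~<>(s & ~p), v
8. ~(s & ~p), u
9. ~(s & ~p), v
10. p, u
Accessibility: uRu, uRv, vRu, vRv
Branch closes: p and ~p both at u.
All branches of the negation close; one closing branch shown above.

Valid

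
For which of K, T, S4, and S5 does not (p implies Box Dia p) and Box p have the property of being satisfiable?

K

K-tableau for the formula:
1. not (p implies Box Dia p) and Box p, 0
2. not (p implies Box Dia p), 0
3. Box p, 0
4. p, 0
5. not Box Dia p, 0
6. not Dia p, 1
7. p, 1
Accessibility: 0R1
Complete open branch: satisfiable in K.
T-tableau for the formula:
1. not (p implies Box Dia p) and Box p, 0
2. not (p implies Box Dia p), 0
3. Box p, 0
4. p, 0
5. not Box Dia p, 0
6. not Dia p, 1
7. p, 1
8. not p, 1
Accessibility: 0R0, 0R1, 1R1
Branch closes: p and not p both at 1.
Every branch closes (one shown): unsatisfiable in T, hence also in S4, S5 (every S4/S5-frame is a T-frame).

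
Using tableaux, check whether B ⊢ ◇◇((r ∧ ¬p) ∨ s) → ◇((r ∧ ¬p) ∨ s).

Invalid (countermodel exists)

Tableau for the negation ¬(◇◇((r ∧ ¬p) ∨ s) → ◇((r ∧ ¬p) ∨ s)):
1. ¬(◇◇((r ∧ ¬p) ∨ s) → ◇((r ∧ ¬p) ∨ s)), 0
2. ◇◇((r ∧ ¬p) ∨ s), 0   [¬→-rule on 1]
3. ¬◇((r ∧ ¬p) ∨ s), 0   [¬→-rule on 1]
4. ¬((r ∧ ¬p) ∨ s), 0   [¬◇-rule on 3 via 0R0]
5. ¬(r ∧ ¬p), 0   [¬∨-rule on 4]
6. ¬s, 0   [¬∨-rule on 4]
7. p, 0   [¬∧-rule on 5 (branches; this branch)]
8. ◇((r ∧ ¬p) ∨ s), 1   [◇-rule on 2: fresh world 1, 0R1]
9. ¬((r ∧ ¬p) ∨ s), 1   [¬◇-rule on 3 via 0R1]
10. ¬(r ∧ ¬p), 1   [¬∨-rule on 9]
11. ¬s, 1   [¬∨-rule on 9]
12. p, 1   [¬∧-rule on 10 (branches; this branch)]
13. (r ∧ ¬p) ∨ s, 2   [◇-rule on 8: fresh world 2, 1R2]
14. s, 2   [∨-rule on 13 (branches; this branch)]
Accessibility: 0R0, 0R1, 1R0, 1R1, 1R2, 2R1, 2R2
The negation has an open branch (countermodel exists).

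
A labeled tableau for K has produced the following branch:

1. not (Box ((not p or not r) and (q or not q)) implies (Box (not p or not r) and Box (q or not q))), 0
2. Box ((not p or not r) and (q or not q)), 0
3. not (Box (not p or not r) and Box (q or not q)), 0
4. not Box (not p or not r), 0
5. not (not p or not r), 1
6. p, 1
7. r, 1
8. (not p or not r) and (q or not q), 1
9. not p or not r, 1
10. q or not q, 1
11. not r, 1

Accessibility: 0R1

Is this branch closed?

Closed

Both r and not r appear at 1.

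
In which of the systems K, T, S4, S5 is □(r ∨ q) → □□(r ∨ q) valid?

S4, S5

S4-tableau for the negation ¬(□(r ∨ q) → □□(r ∨ q)):
1. ¬(□(r ∨ q) → □□(r ∨ q)), w0
2. □(r ∨ q), w0   [¬→-rule on 1]
3. ¬□□(r ∨ q), w0   [¬→-rule on 1]
4. r ∨ q, w0   [□-rule on 2 via w0Rw0]
5. q, w0   [∨-rule on 4 (branches; this branch)]
6. ¬□(r ∨ q), w1   [¬□-rule on 3: fresh world w1, w0Rw1]
7. r ∨ q, w1   [□-rule on 2 via w0Rw1]
8. q, w1   [∨-rule on 7 (branches; this branch)]
9. ¬(r ∨ q), w2   [¬□-rule on 6: fresh world w2, w1Rw2]
10. ¬r, w2   [¬∨-rule on 9]
11. ¬q, w2   [¬∨-rule on 9]
12. r ∨ q, w2   [□-rule on 2 via w0Rw2]
13. q, w2   [∨-rule on 12 (branches; this branch)]
Accessibility: w0Rw0, w0Rw1, w0Rw2, w1Rw1, w1Rw2, w2Rw2
Branch closes: q and ¬q both at w2.
Every branch closes (one shown): valid in S4, hence also in S5 (every theorem of S4 is a theorem of S5).
T-tableau for the negation ¬(□(r ∨ q) → □□(r ∨ q)):
1. ¬(□(r ∨ q) → □□(r ∨ q)), w0
2. □(r ∨ q), w0   [¬→-rule on 1]
3. ¬□□(r ∨ q), w0   [¬→-rule on 1]
4. r ∨ q, w0   [□-rule on 2 via w0Rw0]
5. q, w0   [∨-rule on 4 (branches; this branch)]
6. ¬□(r ∨ q), w1   [¬□-rule on 3: fresh world w1, w0Rw1]
7. r ∨ q, w1   [□-rule on 2 via w0Rw1]
8. q, w1   [∨-rule on 7 (branches; this branch)]
9. ¬(r ∨ q), w2   [¬□-rule on 6: fresh world w2, w1Rw2]
10. ¬r, w2   [¬∨-rule on 9]
11. ¬q, w2   [¬∨-rule on 9]
Accessibility: w0Rw0, w0Rw1, w1Rw1, w1Rw2, w2Rw2
Complete open branch: countermodel on a T-frame, so not valid in T, nor in K (the same frame is also a K-frame).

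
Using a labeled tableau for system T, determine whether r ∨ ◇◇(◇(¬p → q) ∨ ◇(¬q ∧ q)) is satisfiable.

1. r ∨ ◇◇(◇(¬p → q) ∨ ◇(¬q ∧ q)), w0
2. ◇◇(◇(¬p → q) ∨ ◇(¬q ∧ q)), w0
3. ◇(◇(¬p → q) ∨ ◇(¬q ∧ q)), w1
4. ◇(¬p → q) ∨ ◇(¬q ∧ q), w2
5. ◇(¬p → q), w2
6. ¬p → q, w3
7. q, w3
Accessibility: w0Rw0, w0Rw1, w1Rw1, w1Rw2, w2Rw2, w2Rw3, w3Rw3

Satisfiable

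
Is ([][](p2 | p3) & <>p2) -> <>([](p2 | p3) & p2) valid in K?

Tableau for the negation ~(([][](p2 | p3) & <>p2) -> <>([](p2 | p3) & p2)):
1. ~(([][](p2 | p3) & <>p2) -> <>([](p2 | p3) & p2)), u
2. [][](p2 | p3) & <>p2, u
3. ~<>([](p2 | p3) & p2), u
4. [][](p2 | p3), u
5. <>p2, u
6. p2, v
7. ~([](p2 | p3) & p2), v
8. [](p2 | p3), v
9. ~[](p2 | p3), v
10. ~(p2 | p3), w
11. ~p2, w
12. ~p3, w
13. p2 | p3, w
14. p3, w
Accessibility: uRv, vRw
Branch closes: p3 and ~p3 both at w.
Every branch of the negation's tableau closes; the branch above is one of them.

Valid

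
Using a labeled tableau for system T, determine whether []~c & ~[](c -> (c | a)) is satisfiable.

No, unsatisfiable

1. []~c & ~[](c -> (c | a)), 0
2. []~c, 0
3. ~[](c -> (c | a)), 0
4. ~c, 0
5. ~(c -> (c | a)), 1
6. c, 1
7. ~(c | a), 1
8. ~c, 1
9. ~a, 1
Accessibility: 0R0, 0R1, 1R1
Branch closes: c and ~c both at 1.
All branches of the tableau close; one closing branch shown above.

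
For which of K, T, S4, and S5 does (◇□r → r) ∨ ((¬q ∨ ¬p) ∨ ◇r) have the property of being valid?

T, S4, S5

K-tableau for the negation ¬((◇□r → r) ∨ ((¬q ∨ ¬p) ∨ ◇r)):
1. ¬((◇□r → r) ∨ ((¬q ∨ ¬p) ∨ ◇r)), w0
2. ¬(◇□r → r), w0
3. ¬((¬q ∨ ¬p) ∨ ◇r), w0
4. ◇□r, w0
5. ¬r, w0
6. ¬(¬q ∨ ¬p), w0
7. ¬◇r, w0
8. q, w0
9. p, w0
10. □r, w1
11. ¬r, w1
Accessibility: w0Rw1
Complete open branch: countermodel on a K-frame, so not valid in K.
T-tableau for the negation ¬((◇□r → r) ∨ ((¬q ∨ ¬p) ∨ ◇r)):
1. ¬((◇□r → r) ∨ ((¬q ∨ ¬p) ∨ ◇r)), w0
2. ¬(◇□r → r), w0
3. ¬((¬q ∨ ¬p) ∨ ◇r), w0
4. ◇□r, w0
5. ¬r, w0
6. ¬(¬q ∨ ¬p), w0
7. ¬◇r, w0
8. q, w0
9. p, w0
10. □r, w1
11. ¬r, w1
12. r, w1
Accessibility: w0Rw0, w0Rw1, w1Rw1
Branch closes: r and ¬r both at w1.
Every branch closes (one shown): valid in T, hence also in S4, S5 (every theorem of T is a theorem of S4 and S5).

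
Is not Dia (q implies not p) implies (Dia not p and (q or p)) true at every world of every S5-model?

Not valid

Tableau for the negation not (not Dia (q implies not p) implies (Dia not p and (q or p))):
1. not (not Dia (q implies not p) implies (Dia not p and (q or p))), u
2. not Dia (q implies not p), u
3. not (Dia not p and (q or p)), u
4. not (q implies not p), u
5. q, u
6. p, u
7. not Dia not p, u
Accessibility: uRu
The negation has an open branch (countermodel exists).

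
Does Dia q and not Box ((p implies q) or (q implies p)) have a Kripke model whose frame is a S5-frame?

1. Dia q and not Box ((p implies q) or (q implies p)), 0
2. Dia q, 0
3. not Box ((p implies q) or (q implies p)), 0
4. q, 1
5. not ((p implies q) or (q implies p)), 2
6. not (p implies q), 2
7. not (q implies p), 2
8. p, 2
9. not q, 2
10. q, 2
11. not p, 2
Accessibility: 0R0, 0R1, 0R2, 1R0, 1R1, 1R2, 2R0, 2R1, 2R2
Branch closes: q and not q both at 2.
(One branch shown.) All branches close.

No, unsatisfiable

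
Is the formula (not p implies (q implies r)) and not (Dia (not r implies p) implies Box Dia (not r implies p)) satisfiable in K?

Satisfiable

1. (not p implies (q implies r)) and not (Dia (not r implies p) implies Box Dia (not r implies p)), w0
2. not p implies (q implies r), w0
3. not (Dia (not r implies p) implies Box Dia (not r implies p)), w0
4. Dia (not r implies p), w0
5. not Box Dia (not r implies p), w0
6. q implies r, w0
7. r, w0
8. not r implies p, w1
9. p, w1
10. not Dia (not r implies p), w2
Accessibility: w0Rw1, w0Rw2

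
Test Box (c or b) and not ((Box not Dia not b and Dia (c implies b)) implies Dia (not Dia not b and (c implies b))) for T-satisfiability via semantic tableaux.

1. Box (c or b) and not ((Box not Dia not b and Dia (c implies b)) implies Dia (not Dia not b and (c implies b))), u
2. Box (c or b), u   [and-rule on 1]
3. not ((Box not Dia not b and Dia (c implies b)) implies Dia (not Dia not b and (c implies b))), u   [and-rule on 1]
4. Box not Dia not b and Dia (c implies b), u   [neg-implies-rule on 3]
5. not Dia (not Dia not b and (c implies b)), u   [neg-implies-rule on 3]
6. Box not Dia not b, u   [and-rule on 4]
7. Dia (c implies b), u   [and-rule on 4]
8. c or b, u   [Box-rule on 2 via uRu]
9. not (not Dia not b and (c implies b)), u   [neg-Dia-rule on 5 via uRu]
10. not Dia not b, u   [Box-rule on 6 via uRu]
11. b, u   [neg-Dia-rule on 10 via uRu]
12. Dia not b, u   [neg-and-rule on 9 (branches; this branch)]
13. c implies b, v   [Dia-rule on 7: fresh world v, uRv]
14. c or b, v   [Box-rule on 2 via uRv]
15. not (not Dia not b and (c implies b)), v   [neg-Dia-rule on 5 via uRv]
16. not Dia not b, v   [Box-rule on 6 via uRv]
17. b, v   [neg-Dia-rule on 10 via uRv]
18. Dia not b, v   [neg-and-rule on 15 (branches; this branch)]
19. not b, w   [Dia-rule on 12: fresh world w, uRw]
20. c or b, w   [Box-rule on 2 via uRw]
21. not (not Dia not b and (c implies b)), w   [neg-Dia-rule on 5 via uRw]
22. not Dia not b, w   [Box-rule on 6 via uRw]
23. b, w   [neg-Dia-rule on 10 via uRw]
Accessibility: uRu, uRv, uRw, vRv, wRw
Branch closes: b and not b both at w.
All branches of the tableau close; one closing branch shown above.

Unsatisfiable (every branch closes)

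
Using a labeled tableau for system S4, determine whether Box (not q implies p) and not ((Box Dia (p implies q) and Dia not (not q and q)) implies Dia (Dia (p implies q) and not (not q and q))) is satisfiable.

No, unsatisfiable

1. Box (not q implies p) and not ((Box Dia (p implies q) and Dia not (not q and q)) implies Dia (Dia (p implies q) and not (not q and q))), 0
2. Box (not q implies p), 0   [and-rule on 1]
3. not ((Box Dia (p implies q) and Dia not (not q and q)) implies Dia (Dia (p implies q) and not (not q and q))), 0   [and-rule on 1]
4. Box Dia (p implies q) and Dia not (not q and q), 0   [neg-implies-rule on 3]
5. not Dia (Dia (p implies q) and not (not q and q)), 0   [neg-implies-rule on 3]
6. Box Dia (p implies q), 0   [and-rule on 4]
7. Dia not (not q and q), 0   [and-rule on 4]
8. not q implies p, 0   [Box-rule on 2 via 0R0]
9. not (Dia (p implies q) and not (not q and q)), 0   [neg-Dia-rule on 5 via 0R0]
10. Dia (p implies q), 0   [Box-rule on 6 via 0R0]
11. p, 0   [implies-rule on 8 (branches; this branch)]
12. not Dia (p implies q), 0   [neg-and-rule on 9 (branches; this branch)]
13. not (p implies q), 0   [neg-Dia-rule on 12 via 0R0]
14. not q, 0   [neg-implies-rule on 13]
15. not (not q and q), 1   [Dia-rule on 7: fresh world 1, 0R1]
16. not q implies p, 1   [Box-rule on 2 via 0R1]
17. not (Dia (p implies q) and not (not q and q)), 1   [neg-Dia-rule on 5 via 0R1]
18. Dia (p implies q), 1   [Box-rule on 6 via 0R1]
19. not (p implies q), 1   [neg-Dia-rule on 12 via 0R1]
20. p, 1   [neg-implies-rule on 19]
21. not q, 1   [neg-implies-rule on 19]
22. not Dia (p implies q), 1   [neg-and-rule on 17 (branches; this branch)]
23. p implies q, 2   [Dia-rule on 10: fresh world 2, 0R2]
24. not q implies p, 2   [Box-rule on 2 via 0R2]
25. not (Dia (p implies q) and not (not q and q)), 2   [neg-Dia-rule on 5 via 0R2]
26. Dia (p implies q), 2   [Box-rule on 6 via 0R2]
27. not (p implies q), 2   [neg-Dia-rule on 12 via 0R2]
28. p, 2   [neg-implies-rule on 27]
29. not q, 2   [neg-implies-rule on 27]
30. q, 2   [implies-rule on 23 (branches; this branch)]
Accessibility: 0R0, 0R1, 0R2, 1R1, 2R2
Branch closes: q and not q both at 2.
Every branch closes; the branch above is one of them.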